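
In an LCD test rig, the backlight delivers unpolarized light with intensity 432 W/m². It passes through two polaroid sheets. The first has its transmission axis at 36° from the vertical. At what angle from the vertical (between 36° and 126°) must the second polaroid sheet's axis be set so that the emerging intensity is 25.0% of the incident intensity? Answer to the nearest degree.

θ ≈ 81°

Unpolarized light through the first polarizer → I₁ = ½ I₀, now polarized at 36°.
Need I₂/I₀ = 0.25, so cos²(θ − 36°) = 0.25 / 0.5 = 0.5.
θ − 36° = arccos(√0.5) = 45.0°, giving θ ≈ 36 + 45.0 = 81.0°.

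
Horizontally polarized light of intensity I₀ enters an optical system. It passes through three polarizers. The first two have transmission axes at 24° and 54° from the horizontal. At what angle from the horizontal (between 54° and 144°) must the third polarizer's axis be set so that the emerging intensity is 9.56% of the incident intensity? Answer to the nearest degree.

θ ≈ 121°

I₁ = I₀ cos²(24° − 0°) = I₀ cos²(24°) = 0.8346 I₀.
I₂ = I₁ cos²(54° − 24°) = 0.8346 I₀ · cos²(30°) = 0.6259 I₀.
Need I₃/I₀ = 0.0956, so cos²(θ − 54°) = 0.0956 / 0.6259 = 0.1527.
θ − 54° = arccos(√0.1527) = 67.0°, giving θ ≈ 54 + 67.0 = 121.0°.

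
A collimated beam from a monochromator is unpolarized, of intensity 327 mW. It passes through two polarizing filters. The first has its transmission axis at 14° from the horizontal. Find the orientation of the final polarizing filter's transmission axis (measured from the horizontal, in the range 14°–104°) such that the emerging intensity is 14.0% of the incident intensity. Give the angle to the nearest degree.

Unpolarized light through the first polarizer → I₁ = ½ I₀, now polarized at 14°.
Need I₂/I₀ = 0.14, so cos²(θ − 14°) = 0.14 / 0.5 = 0.28.
θ − 14° = arccos(√0.28) = 58.1°, giving θ ≈ 14 + 58.1 = 72.1°.

θ ≈ 72°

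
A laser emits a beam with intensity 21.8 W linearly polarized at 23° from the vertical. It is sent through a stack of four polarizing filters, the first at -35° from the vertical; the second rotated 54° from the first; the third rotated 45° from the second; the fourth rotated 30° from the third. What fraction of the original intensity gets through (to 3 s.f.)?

I₁ = 21.8 W · cos²(58°) = 6.122 W.
I₂ = I₁ · cos²(54°) = 6.122 · 0.3455 = 2.115 W.
I₃ = I₂ · cos²(45°) = 2.115 · 0.5 = 1.058 W.
I₄ = I₃ · cos²(30°) = 1.058 · 0.75 = 0.7931 W.
Transmitted fraction = 0.03638.

I/I₀ ≈ 0.0364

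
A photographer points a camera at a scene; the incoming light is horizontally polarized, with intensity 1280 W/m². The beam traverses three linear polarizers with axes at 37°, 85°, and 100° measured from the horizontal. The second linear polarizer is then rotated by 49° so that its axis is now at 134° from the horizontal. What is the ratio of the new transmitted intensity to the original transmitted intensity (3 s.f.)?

I_new/I_old ≈ 0.0244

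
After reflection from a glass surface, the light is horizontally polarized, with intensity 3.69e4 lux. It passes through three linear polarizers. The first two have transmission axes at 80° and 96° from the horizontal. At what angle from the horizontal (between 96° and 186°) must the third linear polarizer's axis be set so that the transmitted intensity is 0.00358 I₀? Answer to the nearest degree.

θ ≈ 165°

By Malus's law, I₁ = I₀ cos²(80° − 0°) = I₀ cos²(80°) = 0.03015 I₀.
I₂ = I₁ cos²(96° − 80°) = 0.03015 I₀ · cos²(16°) = 0.02786 I₀.
Need I₃/I₀ = 0.00358, so cos²(θ − 96°) = 0.00358 / 0.02786 = 0.1285.
θ − 96° = arccos(√0.1285) = 69.0°, giving θ ≈ 96 + 69.0 = 165.0°.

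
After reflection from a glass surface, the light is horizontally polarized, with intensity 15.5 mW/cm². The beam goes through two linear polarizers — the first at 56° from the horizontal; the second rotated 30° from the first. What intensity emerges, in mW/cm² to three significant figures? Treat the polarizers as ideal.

I ≈ 3.64 mW/cm²

By Malus's law, I₁ = 15.5 mW/cm² · cos²(56°) = 4.847 mW/cm².
I₂ = I₁ · cos²(30°) = 4.847 · 0.75 = 3.635 mW/cm².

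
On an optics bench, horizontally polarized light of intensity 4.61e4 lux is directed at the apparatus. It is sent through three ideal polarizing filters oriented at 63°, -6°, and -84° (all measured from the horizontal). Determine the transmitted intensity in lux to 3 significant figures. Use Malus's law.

By Malus's law, I₁ = 4.61e4 lux · cos²(63°) = 9502 lux.
I₂ = I₁ · cos²(69°) = 9502 · 0.1284 = 1220 lux.
I₃ = I₂ · cos²(78°) = 1220 · 0.04323 = 52.75 lux.

I ≈ 52.7 lux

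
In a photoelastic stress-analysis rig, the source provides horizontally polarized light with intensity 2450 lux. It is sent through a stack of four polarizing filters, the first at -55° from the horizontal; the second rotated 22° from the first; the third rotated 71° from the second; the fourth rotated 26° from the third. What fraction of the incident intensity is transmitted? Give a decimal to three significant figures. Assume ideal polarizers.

By Malus's law, I₁ = 2450 lux · cos²(55°) = 806 lux.
I₂ = I₁ · cos²(22°) = 806 · 0.8597 = 692.9 lux.
I₃ = I₂ · cos²(71°) = 692.9 · 0.106 = 73.45 lux.
I₄ = I₃ · cos²(26°) = 73.45 · 0.8078 = 59.33 lux.
Transmitted fraction = 0.02422.

I/I₀ ≈ 0.0242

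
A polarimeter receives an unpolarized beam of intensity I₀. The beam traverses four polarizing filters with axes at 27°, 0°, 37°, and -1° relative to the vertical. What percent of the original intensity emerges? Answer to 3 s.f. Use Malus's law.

≈ 15.7%

Unpolarized light through the first polarizer → I₁ = ½ I₀, now polarized at 27°.
I₂ = I₁ cos²(0° − 27°) = 0.5 I₀ · cos²(27°) = 0.3969 I₀.
I₃ = I₂ cos²(37° − 0°) = 0.3969 I₀ · cos²(37°) = 0.2532 I₀.
I₄ = I₃ cos²(-1° − 37°) = 0.2532 I₀ · cos²(38°) = 0.1572 I₀.
That is 15.72% of the incident intensity.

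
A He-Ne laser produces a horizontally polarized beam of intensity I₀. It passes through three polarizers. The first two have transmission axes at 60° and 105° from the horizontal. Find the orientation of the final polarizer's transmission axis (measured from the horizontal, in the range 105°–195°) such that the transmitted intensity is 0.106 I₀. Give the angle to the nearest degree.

θ ≈ 128°

I₁ = I₀ cos²(60° − 0°) = I₀ cos²(60°) = 0.25 I₀.
I₂ = I₁ cos²(105° − 60°) = 0.25 I₀ · cos²(45°) = 0.125 I₀.
Need I₃/I₀ = 0.106, so cos²(θ − 105°) = 0.106 / 0.125 = 0.848.
θ − 105° = arccos(√0.848) = 22.9°, giving θ ≈ 105 + 22.9 = 127.9°.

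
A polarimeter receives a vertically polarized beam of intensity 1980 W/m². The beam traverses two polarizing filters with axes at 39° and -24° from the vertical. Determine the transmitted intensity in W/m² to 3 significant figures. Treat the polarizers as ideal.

I ≈ 246 W/m²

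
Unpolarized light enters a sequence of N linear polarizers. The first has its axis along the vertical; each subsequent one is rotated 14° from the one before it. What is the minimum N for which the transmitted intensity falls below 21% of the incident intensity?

First polarizer halves the unpolarized light: factor 1/2.
Each further stage multiplies by cos²(14°) = 0.9415.
After N polarizers: T = 0.5·0.9415^(N−1). Require T < 0.21 ⇒ N−1 > ln(0.21/0.5)/ln(0.9415) = 14.38, so N−1 ≥ 15 and N = 16.
Check: N=16 gives T = 0.2023 < 0.21; N=15 gives T = 0.2149.

N = 16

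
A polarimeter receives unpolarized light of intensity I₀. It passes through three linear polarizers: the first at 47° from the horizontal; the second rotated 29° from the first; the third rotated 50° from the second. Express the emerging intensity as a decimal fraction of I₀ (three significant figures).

Unpolarized light through the first polarizer → I₁ = ½ I₀, now polarized at 47°.
I₂ = I₁ cos²(29°) = 0.5 · 0.765 I₀ = 0.3825 I₀.
I₃ = I₂ cos²(50°) = 0.3825 · 0.4132 I₀ = 0.158 I₀.
Transmitted fraction = 0.158.

≈ 0.158 I₀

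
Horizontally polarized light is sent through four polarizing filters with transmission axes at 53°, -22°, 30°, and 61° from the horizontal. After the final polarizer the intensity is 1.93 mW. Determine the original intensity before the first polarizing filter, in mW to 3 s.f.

By Malus's law, I₁ = I₀ cos²(53° − 0°) = I₀ cos²(53°) = 0.3622 I₀.
I₂ = I₁ cos²(-22° − 53°) = 0.3622 I₀ · cos²(75°) = 0.02426 I₀.
I₃ = I₂ cos²(30° + 22°) = 0.02426 I₀ · cos²(52°) = 0.009196 I₀.
I₄ = I₃ cos²(61° − 30°) = 0.009196 I₀ · cos²(31°) = 0.006757 I₀.
So 1.93 mW = 0.006757 I₀, giving I₀ = 1.93/0.006757 = 285.6 mW.

I₀ ≈ 286 mW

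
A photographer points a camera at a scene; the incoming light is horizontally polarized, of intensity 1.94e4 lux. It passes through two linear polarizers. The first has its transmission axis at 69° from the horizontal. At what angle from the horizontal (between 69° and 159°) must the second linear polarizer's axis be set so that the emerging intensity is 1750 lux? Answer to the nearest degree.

θ ≈ 102°

I₁ = I₀ cos²(69° − 0°) = I₀ cos²(69°) = 0.1284 I₀.
Target fraction: 1750 / 1.94e4 lux = 0.09021 of I₀.
Need I₂/I₀ = 0.09021, so cos²(θ − 69°) = 0.09021 / 0.1284 = 0.7024.
θ − 69° = arccos(√0.7024) = 33.1°, giving θ ≈ 69 + 33.1 = 102.1°.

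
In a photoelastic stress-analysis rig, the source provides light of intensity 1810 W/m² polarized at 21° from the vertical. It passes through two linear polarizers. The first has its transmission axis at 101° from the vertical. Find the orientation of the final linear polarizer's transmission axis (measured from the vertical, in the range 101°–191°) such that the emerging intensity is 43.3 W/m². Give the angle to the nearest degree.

θ ≈ 128°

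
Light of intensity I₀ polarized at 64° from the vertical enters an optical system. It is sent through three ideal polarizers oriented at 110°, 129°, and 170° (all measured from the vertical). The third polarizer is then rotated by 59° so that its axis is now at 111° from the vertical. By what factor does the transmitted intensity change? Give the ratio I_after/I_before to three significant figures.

I_new/I_old ≈ 1.59

Before rotation:
I₁ = I₀ cos²(110° − 64°) = I₀ cos²(46°) = 0.4826 I₀.
I₂ = I₁ cos²(129° − 110°) = 0.4826 I₀ · cos²(19°) = 0.4314 I₀.
I₃ = I₂ cos²(170° − 129°) = 0.4314 I₀ · cos²(41°) = 0.2457 I₀.
After rotation:
I₁ = I₀ cos²(110° − 64°) = I₀ cos²(46°) = 0.4826 I₀.
I₂ = I₁ cos²(129° − 110°) = 0.4826 I₀ · cos²(19°) = 0.4314 I₀.
I₃ = I₂ cos²(111° − 129°) = 0.4314 I₀ · cos²(18°) = 0.3902 I₀.
Ratio = 0.3902 / 0.2457 = 1.588.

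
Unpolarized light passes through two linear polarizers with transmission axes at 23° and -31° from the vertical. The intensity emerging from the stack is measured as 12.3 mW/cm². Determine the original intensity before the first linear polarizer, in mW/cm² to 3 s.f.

Unpolarized light through the first polarizer → I₁ = ½ I₀, now polarized at 23°.
I₂ = I₁ cos²(-31° − 23°) = 0.5 I₀ · cos²(54°) = 0.1727 I₀.
So 12.3 mW/cm² = 0.1727 I₀, giving I₀ = 12.3/0.1727 = 71.2 mW/cm².

I₀ ≈ 71.2 mW/cm²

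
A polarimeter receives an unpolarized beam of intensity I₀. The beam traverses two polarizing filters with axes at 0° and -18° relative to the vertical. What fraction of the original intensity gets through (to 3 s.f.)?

Unpolarized light through the first polarizer → I₁ = ½ I₀, now polarized at 0°.
I₂ = I₁ cos²(-18° − 0°) = 0.5 I₀ · cos²(18°) = 0.4523 I₀.
Transmitted fraction = 0.4523.

≈ 0.452 I₀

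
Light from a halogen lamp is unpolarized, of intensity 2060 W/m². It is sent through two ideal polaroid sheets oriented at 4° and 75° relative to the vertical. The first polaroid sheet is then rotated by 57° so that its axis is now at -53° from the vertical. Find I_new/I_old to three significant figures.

Before rotation:
Unpolarized light through the first polarizer → I₁ = ½ I₀, now polarized at 4°.
I₂ = I₁ cos²(75° − 4°) = 0.5 I₀ · cos²(71°) = 0.053 I₀.
After rotation:
Unpolarized light through the first polarizer → I₁ = ½ I₀, now polarized at -53°.
Angle between axes 1 and 2: 52°. I₂ = 0.5 I₀ · cos²(52°) = 0.1895 I₀.
Ratio = 0.1895 / 0.053 = 3.576.

I_new/I_old ≈ 3.58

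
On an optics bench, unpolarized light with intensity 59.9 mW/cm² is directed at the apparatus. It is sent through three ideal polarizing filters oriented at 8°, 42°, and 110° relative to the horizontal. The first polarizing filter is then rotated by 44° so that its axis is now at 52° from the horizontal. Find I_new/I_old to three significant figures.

I_new/I_old ≈ 1.41

Before rotation:
Unpolarized light through the first polarizer → I₁ = ½ I₀, now polarized at 8°.
I₂ = I₁ cos²(42° − 8°) = 0.5 I₀ · cos²(34°) = 0.3437 I₀.
I₃ = I₂ cos²(110° − 42°) = 0.3437 I₀ · cos²(68°) = 0.04822 I₀.
After rotation:
Unpolarized light through the first polarizer → I₁ = ½ I₀, now polarized at 52°.
I₂ = I₁ cos²(42° − 52°) = 0.5 I₀ · cos²(10°) = 0.4849 I₀.
I₃ = I₂ cos²(110° − 42°) = 0.4849 I₀ · cos²(68°) = 0.06805 I₀.
Ratio = 0.06805 / 0.04822 = 1.411.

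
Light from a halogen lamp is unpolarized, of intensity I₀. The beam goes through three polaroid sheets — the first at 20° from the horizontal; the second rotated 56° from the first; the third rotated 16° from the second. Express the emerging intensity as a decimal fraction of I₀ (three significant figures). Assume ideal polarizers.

≈ 0.144 I₀

Unpolarized light through the first polarizer → I₁ = ½ I₀, now polarized at 20°.
I₂ = I₁ cos²(56°) = 0.5 · 0.3127 I₀ = 0.1563 I₀.
I₃ = I₂ cos²(16°) = 0.1563 · 0.924 I₀ = 0.1445 I₀.
Transmitted fraction = 0.1445.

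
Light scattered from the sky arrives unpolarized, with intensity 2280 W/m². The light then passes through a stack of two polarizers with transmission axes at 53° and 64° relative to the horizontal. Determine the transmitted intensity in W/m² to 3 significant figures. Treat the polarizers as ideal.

Unpolarized light through the first polarizer → I₁ = 2280 W/m²/2 = 1140 W/m², polarized at 53°.
I₂ = I₁ · cos²(11°) = 1140 · 0.9636 = 1098 W/m².

I ≈ 1100 W/m²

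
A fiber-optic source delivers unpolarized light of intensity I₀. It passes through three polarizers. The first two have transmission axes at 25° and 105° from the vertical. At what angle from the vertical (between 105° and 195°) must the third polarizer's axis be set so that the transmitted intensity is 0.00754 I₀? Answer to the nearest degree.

θ ≈ 150°

Unpolarized light through the first polarizer → I₁ = ½ I₀, now polarized at 25°.
I₂ = I₁ cos²(105° − 25°) = 0.5 I₀ · cos²(80°) = 0.01508 I₀.
Need I₃/I₀ = 0.00754, so cos²(θ − 105°) = 0.00754 / 0.01508 = 0.5001.
θ − 105° = arccos(√0.5001) = 45.0°, giving θ ≈ 105 + 45.0 = 150.0°.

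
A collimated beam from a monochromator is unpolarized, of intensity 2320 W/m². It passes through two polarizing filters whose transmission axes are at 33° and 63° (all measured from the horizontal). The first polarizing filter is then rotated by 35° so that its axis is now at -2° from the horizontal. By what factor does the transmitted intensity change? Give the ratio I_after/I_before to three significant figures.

I_new/I_old ≈ 0.238

Before rotation:
Unpolarized light through the first polarizer → I₁ = ½ I₀, now polarized at 33°.
I₂ = I₁ cos²(63° − 33°) = 0.5 I₀ · cos²(30°) = 0.375 I₀.
After rotation:
Unpolarized light through the first polarizer → I₁ = ½ I₀, now polarized at -2°.
I₂ = I₁ cos²(63° + 2°) = 0.5 I₀ · cos²(65°) = 0.0893 I₀.
Ratio = 0.0893 / 0.375 = 0.2381.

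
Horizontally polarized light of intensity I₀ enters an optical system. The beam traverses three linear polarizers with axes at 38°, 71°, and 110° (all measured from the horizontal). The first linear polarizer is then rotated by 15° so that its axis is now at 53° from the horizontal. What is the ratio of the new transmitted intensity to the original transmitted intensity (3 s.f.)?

I_new/I_old ≈ 0.750

Before rotation:
I₁ = I₀ cos²(38° − 0°) = I₀ cos²(38°) = 0.621 I₀.
I₂ = I₁ cos²(71° − 38°) = 0.621 I₀ · cos²(33°) = 0.4368 I₀.
I₃ = I₂ cos²(110° − 71°) = 0.4368 I₀ · cos²(39°) = 0.2638 I₀.
After rotation:
I₁ = I₀ cos²(53° − 0°) = I₀ cos²(53°) = 0.3622 I₀.
I₂ = I₁ cos²(71° − 53°) = 0.3622 I₀ · cos²(18°) = 0.3276 I₀.
I₃ = I₂ cos²(110° − 71°) = 0.3276 I₀ · cos²(39°) = 0.1979 I₀.
Ratio = 0.1979 / 0.2638 = 0.7501.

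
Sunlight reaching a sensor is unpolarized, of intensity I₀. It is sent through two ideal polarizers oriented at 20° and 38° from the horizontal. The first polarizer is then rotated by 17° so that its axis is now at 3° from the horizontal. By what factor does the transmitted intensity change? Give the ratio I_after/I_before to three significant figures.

I_new/I_old ≈ 0.742

Before rotation:
Unpolarized light through the first polarizer → I₁ = ½ I₀, now polarized at 20°.
I₂ = I₁ cos²(38° − 20°) = 0.5 I₀ · cos²(18°) = 0.4523 I₀.
After rotation:
Unpolarized light through the first polarizer → I₁ = ½ I₀, now polarized at 3°.
I₂ = I₁ cos²(38° − 3°) = 0.5 I₀ · cos²(35°) = 0.3355 I₀.
Ratio = 0.3355 / 0.4523 = 0.7419.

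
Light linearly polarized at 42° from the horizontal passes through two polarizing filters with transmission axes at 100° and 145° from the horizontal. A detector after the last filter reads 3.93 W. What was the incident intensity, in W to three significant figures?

I₁ = I₀ cos²(100° − 42°) = I₀ cos²(58°) = 0.2808 I₀.
I₂ = I₁ cos²(145° − 100°) = 0.2808 I₀ · cos²(45°) = 0.1404 I₀.
So 3.93 W = 0.1404 I₀, giving I₀ = 3.93/0.1404 = 27.99 W.

I₀ ≈ 28.0 W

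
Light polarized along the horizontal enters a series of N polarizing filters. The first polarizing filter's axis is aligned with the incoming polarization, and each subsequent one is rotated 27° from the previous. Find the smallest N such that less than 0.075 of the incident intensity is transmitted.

N = 13

First polarizer is aligned with the polarization: full transmission.
Each further stage multiplies by cos²(27°) = 0.7939.
After N polarizers: T = 0.7939^(N−1). Require T < 0.075 ⇒ N−1 > ln(0.075)/ln(0.7939) = 11.22, so N−1 ≥ 12 and N = 13.
Check: N=13 gives T = 0.06268 < 0.075; N=12 gives T = 0.07895.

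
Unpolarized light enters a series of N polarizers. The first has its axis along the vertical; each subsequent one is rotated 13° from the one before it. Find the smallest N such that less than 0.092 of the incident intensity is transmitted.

N = 34

First polarizer halves the unpolarized light: factor 1/2.
Each further stage multiplies by cos²(13°) = 0.9494.
After N polarizers: T = 0.5·0.9494^(N−1). Require T < 0.092 ⇒ N−1 > ln(0.092/0.5)/ln(0.9494) = 32.60, so N−1 ≥ 33 and N = 34.
Check: N=34 gives T = 0.09011 < 0.092; N=33 gives T = 0.09491.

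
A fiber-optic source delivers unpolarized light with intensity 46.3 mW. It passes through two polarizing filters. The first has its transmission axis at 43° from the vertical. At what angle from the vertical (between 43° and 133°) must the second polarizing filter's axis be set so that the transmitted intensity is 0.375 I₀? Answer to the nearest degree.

Unpolarized light through the first polarizer → I₁ = ½ I₀, now polarized at 43°.
Need I₂/I₀ = 0.375, so cos²(θ − 43°) = 0.375 / 0.5 = 0.75.
θ − 43° = arccos(√0.75) = 30.0°, giving θ ≈ 43 + 30.0 = 73.0°.

θ ≈ 73°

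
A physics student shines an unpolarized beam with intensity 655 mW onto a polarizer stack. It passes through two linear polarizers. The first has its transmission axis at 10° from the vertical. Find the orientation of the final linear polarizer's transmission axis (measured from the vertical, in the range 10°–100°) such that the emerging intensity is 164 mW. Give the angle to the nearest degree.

θ ≈ 55°

Unpolarized light through the first polarizer → I₁ = ½ I₀, now polarized at 10°.
Target fraction: 164 / 655 mW = 0.2504 of I₀.
Need I₂/I₀ = 0.2504, so cos²(θ − 10°) = 0.2504 / 0.5 = 0.5008.
θ − 10° = arccos(√0.5008) = 45.0°, giving θ ≈ 10 + 45.0 = 55.0°.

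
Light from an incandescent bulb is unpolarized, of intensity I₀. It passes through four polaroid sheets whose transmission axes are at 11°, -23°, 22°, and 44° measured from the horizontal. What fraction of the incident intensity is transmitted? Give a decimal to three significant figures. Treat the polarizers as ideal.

≈ 0.148 I₀

Unpolarized light through the first polarizer → I₁ = ½ I₀, now polarized at 11°.
I₂ = I₁ cos²(-23° − 11°) = 0.5 I₀ · cos²(34°) = 0.3437 I₀.
I₃ = I₂ cos²(22° + 23°) = 0.3437 I₀ · cos²(45°) = 0.1718 I₀.
I₄ = I₃ cos²(44° − 22°) = 0.1718 I₀ · cos²(22°) = 0.1477 I₀.
Transmitted fraction = 0.1477.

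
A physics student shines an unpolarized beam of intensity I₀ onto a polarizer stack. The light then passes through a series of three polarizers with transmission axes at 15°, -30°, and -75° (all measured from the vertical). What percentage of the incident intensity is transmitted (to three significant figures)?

≈ 12.5%

Unpolarized light through the first polarizer → I₁ = ½ I₀, now polarized at 15°.
I₂ = I₁ cos²(-30° − 15°) = 0.5 I₀ · cos²(45°) = 0.25 I₀.
I₃ = I₂ cos²(-75° + 30°) = 0.25 I₀ · cos²(45°) = 0.125 I₀.
That is 12.5% of the incident intensity.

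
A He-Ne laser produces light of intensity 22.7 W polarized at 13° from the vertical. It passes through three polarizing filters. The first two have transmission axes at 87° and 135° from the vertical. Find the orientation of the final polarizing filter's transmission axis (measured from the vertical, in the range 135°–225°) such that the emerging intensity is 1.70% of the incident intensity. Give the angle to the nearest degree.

By Malus's law, I₁ = I₀ cos²(87° − 13°) = I₀ cos²(74°) = 0.07598 I₀.
I₂ = I₁ cos²(135° − 87°) = 0.07598 I₀ · cos²(48°) = 0.03402 I₀.
Need I₃/I₀ = 0.017, so cos²(θ − 135°) = 0.017 / 0.03402 = 0.4997.
θ − 135° = arccos(√0.4997) = 45.0°, giving θ ≈ 135 + 45.0 = 180.0°.

θ ≈ 180°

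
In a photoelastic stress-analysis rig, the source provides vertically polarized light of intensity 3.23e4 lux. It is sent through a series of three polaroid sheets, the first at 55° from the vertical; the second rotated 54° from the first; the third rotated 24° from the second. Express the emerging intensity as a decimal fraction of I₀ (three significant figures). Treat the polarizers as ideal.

I/I₀ ≈ 0.0949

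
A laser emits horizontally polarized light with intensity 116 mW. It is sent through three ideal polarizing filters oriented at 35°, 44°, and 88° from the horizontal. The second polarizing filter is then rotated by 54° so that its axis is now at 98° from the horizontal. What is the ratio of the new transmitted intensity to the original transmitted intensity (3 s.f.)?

I_new/I_old ≈ 0.396

Before rotation:
I₁ = I₀ cos²(35° − 0°) = I₀ cos²(35°) = 0.671 I₀.
I₂ = I₁ cos²(44° − 35°) = 0.671 I₀ · cos²(9°) = 0.6546 I₀.
I₃ = I₂ cos²(88° − 44°) = 0.6546 I₀ · cos²(44°) = 0.3387 I₀.
After rotation:
I₁ = I₀ cos²(35° − 0°) = I₀ cos²(35°) = 0.671 I₀.
I₂ = I₁ cos²(98° − 35°) = 0.671 I₀ · cos²(63°) = 0.1383 I₀.
I₃ = I₂ cos²(88° − 98°) = 0.1383 I₀ · cos²(10°) = 0.1341 I₀.
Ratio = 0.1341 / 0.3387 = 0.396.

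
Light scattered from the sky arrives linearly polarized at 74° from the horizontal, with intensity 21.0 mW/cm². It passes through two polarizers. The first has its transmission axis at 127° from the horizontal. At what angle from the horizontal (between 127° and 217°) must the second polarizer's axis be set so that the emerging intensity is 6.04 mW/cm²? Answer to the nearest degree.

θ ≈ 154°

I₁ = I₀ cos²(127° − 74°) = I₀ cos²(53°) = 0.3622 I₀.
Target fraction: 6.04 / 21.0 mW/cm² = 0.2876 of I₀.
Need I₂/I₀ = 0.2876, so cos²(θ − 127°) = 0.2876 / 0.3622 = 0.7941.
θ − 127° = arccos(√0.7941) = 27.0°, giving θ ≈ 127 + 27.0 = 154.0°.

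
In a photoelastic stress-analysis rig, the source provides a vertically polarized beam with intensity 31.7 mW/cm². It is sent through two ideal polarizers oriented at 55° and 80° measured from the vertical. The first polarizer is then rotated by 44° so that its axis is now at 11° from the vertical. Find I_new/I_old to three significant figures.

I_new/I_old ≈ 0.458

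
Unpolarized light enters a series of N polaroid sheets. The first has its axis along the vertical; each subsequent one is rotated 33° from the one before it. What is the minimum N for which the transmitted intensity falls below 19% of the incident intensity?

First polarizer halves the unpolarized light: factor 1/2.
Each further stage multiplies by cos²(33°) = 0.7034.
After N polarizers: T = 0.5·0.7034^(N−1). Require T < 0.19 ⇒ N−1 > ln(0.19/0.5)/ln(0.7034) = 2.75, so N−1 ≥ 3 and N = 4.
Check: N=4 gives T = 0.174 < 0.19; N=3 gives T = 0.2474.

N = 4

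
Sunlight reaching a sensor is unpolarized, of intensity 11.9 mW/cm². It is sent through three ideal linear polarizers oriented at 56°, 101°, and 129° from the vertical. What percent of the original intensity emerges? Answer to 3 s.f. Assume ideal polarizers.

≈ 19.5%

Unpolarized light through the first polarizer → I₁ = 11.9 mW/cm²/2 = 5.95 mW/cm², polarized at 56°.
I₂ = I₁ · cos²(45°) = 5.95 · 0.5 = 2.975 mW/cm².
I₃ = I₂ · cos²(28°) = 2.975 · 0.7796 = 2.319 mW/cm².
That is 19.49% of the incident intensity.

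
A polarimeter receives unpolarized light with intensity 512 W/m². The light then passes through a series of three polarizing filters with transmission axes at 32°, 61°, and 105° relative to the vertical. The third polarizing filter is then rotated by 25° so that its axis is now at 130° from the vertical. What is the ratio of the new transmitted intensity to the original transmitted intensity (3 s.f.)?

Before rotation:
Unpolarized light through the first polarizer → I₁ = ½ I₀, now polarized at 32°.
I₂ = I₁ cos²(61° − 32°) = 0.5 I₀ · cos²(29°) = 0.3825 I₀.
I₃ = I₂ cos²(105° − 61°) = 0.3825 I₀ · cos²(44°) = 0.1979 I₀.
After rotation:
Unpolarized light through the first polarizer → I₁ = ½ I₀, now polarized at 32°.
I₂ = I₁ cos²(61° − 32°) = 0.5 I₀ · cos²(29°) = 0.3825 I₀.
I₃ = I₂ cos²(130° − 61°) = 0.3825 I₀ · cos²(69°) = 0.04912 I₀.
Ratio = 0.04912 / 0.1979 = 0.2482.

I_new/I_old ≈ 0.248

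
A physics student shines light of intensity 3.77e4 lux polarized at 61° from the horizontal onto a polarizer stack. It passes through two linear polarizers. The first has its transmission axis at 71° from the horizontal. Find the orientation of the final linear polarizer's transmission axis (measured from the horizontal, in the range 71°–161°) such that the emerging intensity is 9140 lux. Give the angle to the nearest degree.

I₁ = I₀ cos²(71° − 61°) = I₀ cos²(10°) = 0.9698 I₀.
Target fraction: 9140 / 3.77e4 lux = 0.2424 of I₀.
Need I₂/I₀ = 0.2424, so cos²(θ − 71°) = 0.2424 / 0.9698 = 0.25.
θ − 71° = arccos(√0.25) = 60.0°, giving θ ≈ 71 + 60.0 = 131.0°.

θ ≈ 131°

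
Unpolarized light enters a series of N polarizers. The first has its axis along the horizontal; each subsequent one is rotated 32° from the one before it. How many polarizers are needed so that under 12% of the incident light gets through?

N = 6

First polarizer halves the unpolarized light: factor 1/2.
Each further stage multiplies by cos²(32°) = 0.7192.
After N polarizers: T = 0.5·0.7192^(N−1). Require T < 0.12 ⇒ N−1 > ln(0.12/0.5)/ln(0.7192) = 4.33, so N−1 ≥ 5 and N = 6.
Check: N=6 gives T = 0.0962 < 0.12; N=5 gives T = 0.1338.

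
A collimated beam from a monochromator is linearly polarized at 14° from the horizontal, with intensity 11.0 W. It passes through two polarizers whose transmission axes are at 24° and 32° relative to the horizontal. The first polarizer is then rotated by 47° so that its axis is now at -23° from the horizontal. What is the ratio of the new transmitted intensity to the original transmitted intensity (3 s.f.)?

Before rotation:
I₁ = I₀ cos²(24° − 14°) = I₀ cos²(10°) = 0.9698 I₀.
I₂ = I₁ cos²(32° − 24°) = 0.9698 I₀ · cos²(8°) = 0.9511 I₀.
After rotation:
I₁ = I₀ cos²(-23° − 14°) = I₀ cos²(37°) = 0.6378 I₀.
I₂ = I₁ cos²(32° + 23°) = 0.6378 I₀ · cos²(55°) = 0.2098 I₀.
Ratio = 0.2098 / 0.9511 = 0.2206.

I_new/I_old ≈ 0.221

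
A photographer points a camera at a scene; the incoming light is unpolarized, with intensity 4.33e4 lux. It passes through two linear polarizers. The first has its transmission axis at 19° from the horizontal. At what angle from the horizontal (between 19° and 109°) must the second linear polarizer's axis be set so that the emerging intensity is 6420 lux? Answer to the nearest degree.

Unpolarized light through the first polarizer → I₁ = ½ I₀, now polarized at 19°.
Target fraction: 6420 / 4.33e4 lux = 0.1483 of I₀.
Need I₂/I₀ = 0.1483, so cos²(θ − 19°) = 0.1483 / 0.5 = 0.2965.
θ − 19° = arccos(√0.2965) = 57.0°, giving θ ≈ 19 + 57.0 = 76.0°.

θ ≈ 76°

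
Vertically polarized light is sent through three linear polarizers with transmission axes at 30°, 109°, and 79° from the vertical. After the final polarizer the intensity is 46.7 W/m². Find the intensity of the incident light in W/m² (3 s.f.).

I₁ = I₀ cos²(30° − 0°) = I₀ cos²(30°) = 0.75 I₀.
I₂ = I₁ cos²(109° − 30°) = 0.75 I₀ · cos²(79°) = 0.02731 I₀.
I₃ = I₂ cos²(79° − 109°) = 0.02731 I₀ · cos²(30°) = 0.02048 I₀.
So 46.7 W/m² = 0.02048 I₀, giving I₀ = 46.7/0.02048 = 2280 W/m².

I₀ ≈ 2280 W/m²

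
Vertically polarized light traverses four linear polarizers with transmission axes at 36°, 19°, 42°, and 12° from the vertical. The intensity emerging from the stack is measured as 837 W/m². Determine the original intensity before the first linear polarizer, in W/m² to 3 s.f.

By Malus's law, I₁ = I₀ cos²(36° − 0°) = I₀ cos²(36°) = 0.6545 I₀.
I₂ = I₁ cos²(19° − 36°) = 0.6545 I₀ · cos²(17°) = 0.5986 I₀.
I₃ = I₂ cos²(42° − 19°) = 0.5986 I₀ · cos²(23°) = 0.5072 I₀.
I₄ = I₃ cos²(12° − 42°) = 0.5072 I₀ · cos²(30°) = 0.3804 I₀.
So 837 W/m² = 0.3804 I₀, giving I₀ = 837/0.3804 = 2200 W/m².

I₀ ≈ 2200 W/m²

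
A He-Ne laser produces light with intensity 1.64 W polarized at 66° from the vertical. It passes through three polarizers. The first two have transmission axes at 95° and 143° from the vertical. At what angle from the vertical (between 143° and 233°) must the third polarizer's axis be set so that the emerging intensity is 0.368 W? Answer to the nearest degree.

θ ≈ 179°

By Malus's law, I₁ = I₀ cos²(95° − 66°) = I₀ cos²(29°) = 0.765 I₀.
I₂ = I₁ cos²(143° − 95°) = 0.765 I₀ · cos²(48°) = 0.3425 I₀.
Target fraction: 0.368 / 1.64 W = 0.2244 of I₀.
Need I₃/I₀ = 0.2244, so cos²(θ − 143°) = 0.2244 / 0.3425 = 0.6552.
θ − 143° = arccos(√0.6552) = 36.0°, giving θ ≈ 143 + 36.0 = 179.0°.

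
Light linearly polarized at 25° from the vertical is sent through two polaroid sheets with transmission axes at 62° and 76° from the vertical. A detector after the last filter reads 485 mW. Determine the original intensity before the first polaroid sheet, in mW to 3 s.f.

I₀ ≈ 808 mW

By Malus's law, I₁ = I₀ cos²(62° − 25°) = I₀ cos²(37°) = 0.6378 I₀.
I₂ = I₁ cos²(76° − 62°) = 0.6378 I₀ · cos²(14°) = 0.6005 I₀.
So 485 mW = 0.6005 I₀, giving I₀ = 485/0.6005 = 807.7 mW.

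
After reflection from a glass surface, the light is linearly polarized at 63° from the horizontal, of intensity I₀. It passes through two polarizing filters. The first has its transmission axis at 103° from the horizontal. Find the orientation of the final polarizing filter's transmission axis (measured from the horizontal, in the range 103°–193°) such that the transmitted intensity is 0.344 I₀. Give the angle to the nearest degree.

I₁ = I₀ cos²(103° − 63°) = I₀ cos²(40°) = 0.5868 I₀.
Need I₂/I₀ = 0.344, so cos²(θ − 103°) = 0.344 / 0.5868 = 0.5862.
θ − 103° = arccos(√0.5862) = 40.0°, giving θ ≈ 103 + 40.0 = 143.0°.

θ ≈ 143°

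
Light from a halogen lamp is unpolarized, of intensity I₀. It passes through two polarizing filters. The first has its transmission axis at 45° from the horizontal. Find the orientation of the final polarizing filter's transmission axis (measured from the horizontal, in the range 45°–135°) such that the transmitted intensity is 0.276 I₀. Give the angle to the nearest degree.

Unpolarized light through the first polarizer → I₁ = ½ I₀, now polarized at 45°.
Need I₂/I₀ = 0.276, so cos²(θ − 45°) = 0.276 / 0.5 = 0.552.
θ − 45° = arccos(√0.552) = 42.0°, giving θ ≈ 45 + 42.0 = 87.0°.

θ ≈ 87°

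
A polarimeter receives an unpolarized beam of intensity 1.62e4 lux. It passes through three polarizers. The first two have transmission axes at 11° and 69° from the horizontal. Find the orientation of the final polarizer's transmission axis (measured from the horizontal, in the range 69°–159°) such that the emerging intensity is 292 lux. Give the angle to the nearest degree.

θ ≈ 138°

Unpolarized light through the first polarizer → I₁ = ½ I₀, now polarized at 11°.
I₂ = I₁ cos²(69° − 11°) = 0.5 I₀ · cos²(58°) = 0.1404 I₀.
Target fraction: 292 / 1.62e4 lux = 0.01802 of I₀.
Need I₃/I₀ = 0.01802, so cos²(θ − 69°) = 0.01802 / 0.1404 = 0.1284.
θ − 69° = arccos(√0.1284) = 69.0°, giving θ ≈ 69 + 69.0 = 138.0°.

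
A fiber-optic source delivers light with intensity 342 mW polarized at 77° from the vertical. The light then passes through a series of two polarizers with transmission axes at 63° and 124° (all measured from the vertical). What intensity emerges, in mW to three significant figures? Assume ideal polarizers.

I ≈ 75.7 mW

I₁ = 342 mW · cos²(14°) = 322 mW.
I₂ = I₁ · cos²(61°) = 322 · 0.235 = 75.68 mW.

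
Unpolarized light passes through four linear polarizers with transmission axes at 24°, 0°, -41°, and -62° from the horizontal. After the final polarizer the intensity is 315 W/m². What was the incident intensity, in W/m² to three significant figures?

Unpolarized light through the first polarizer → I₁ = ½ I₀, now polarized at 24°.
I₂ = I₁ cos²(0° − 24°) = 0.5 I₀ · cos²(24°) = 0.4173 I₀.
I₃ = I₂ cos²(-41° − 0°) = 0.4173 I₀ · cos²(41°) = 0.2377 I₀.
I₄ = I₃ cos²(-62° + 41°) = 0.2377 I₀ · cos²(21°) = 0.2072 I₀.
So 315 W/m² = 0.2072 I₀, giving I₀ = 315/0.2072 = 1521 W/m².

I₀ ≈ 1520 W/m²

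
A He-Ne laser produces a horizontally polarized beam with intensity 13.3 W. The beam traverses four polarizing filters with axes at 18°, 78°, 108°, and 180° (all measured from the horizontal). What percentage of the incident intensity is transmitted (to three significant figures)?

I₁ = 13.3 W · cos²(18°) = 12.03 W.
I₂ = I₁ · cos²(60°) = 12.03 · 0.25 = 3.007 W.
I₃ = I₂ · cos²(30°) = 3.007 · 0.75 = 2.256 W.
I₄ = I₃ · cos²(72°) = 2.256 · 0.09549 = 0.2154 W.
That is 1.619% of the incident intensity.

≈ 1.62%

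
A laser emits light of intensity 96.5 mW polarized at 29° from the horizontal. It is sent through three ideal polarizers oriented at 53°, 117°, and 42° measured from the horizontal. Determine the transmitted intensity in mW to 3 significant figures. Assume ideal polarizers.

I ≈ 1.04 mW

By Malus's law, I₁ = 96.5 mW · cos²(24°) = 80.54 mW.
I₂ = I₁ · cos²(64°) = 80.54 · 0.1922 = 15.48 mW.
I₃ = I₂ · cos²(75°) = 15.48 · 0.06699 = 1.037 mW.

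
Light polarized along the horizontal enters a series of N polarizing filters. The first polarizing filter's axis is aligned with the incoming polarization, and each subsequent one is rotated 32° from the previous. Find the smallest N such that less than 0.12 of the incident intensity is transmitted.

N = 8

First polarizer is aligned with the polarization: full transmission.
Each further stage multiplies by cos²(32°) = 0.7192.
After N polarizers: T = 0.7192^(N−1). Require T < 0.12 ⇒ N−1 > ln(0.12)/ln(0.7192) = 6.43, so N−1 ≥ 7 and N = 8.
Check: N=8 gives T = 0.09951 < 0.12; N=7 gives T = 0.1384.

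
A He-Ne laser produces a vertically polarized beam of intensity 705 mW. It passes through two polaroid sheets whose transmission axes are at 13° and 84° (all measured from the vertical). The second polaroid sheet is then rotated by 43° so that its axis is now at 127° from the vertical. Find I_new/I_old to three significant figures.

I_new/I_old ≈ 1.56

Before rotation:
By Malus's law, I₁ = I₀ cos²(13° − 0°) = I₀ cos²(13°) = 0.9494 I₀.
I₂ = I₁ cos²(84° − 13°) = 0.9494 I₀ · cos²(71°) = 0.1006 I₀.
After rotation:
I₁ = I₀ cos²(13° − 0°) = I₀ cos²(13°) = 0.9494 I₀.
Angle between axes 1 and 2: 66°. I₂ = 0.9494 I₀ · cos²(66°) = 0.1571 I₀.
Ratio = 0.1571 / 0.1006 = 1.561.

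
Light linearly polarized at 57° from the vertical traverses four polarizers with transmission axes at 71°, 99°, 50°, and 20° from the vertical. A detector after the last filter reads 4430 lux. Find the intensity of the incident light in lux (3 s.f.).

I₀ ≈ 1.87e4 lux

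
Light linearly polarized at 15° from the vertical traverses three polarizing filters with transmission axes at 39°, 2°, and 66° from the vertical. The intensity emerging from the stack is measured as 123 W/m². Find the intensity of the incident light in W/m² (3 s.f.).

I₀ ≈ 1200 W/m²

I₁ = I₀ cos²(39° − 15°) = I₀ cos²(24°) = 0.8346 I₀.
I₂ = I₁ cos²(2° − 39°) = 0.8346 I₀ · cos²(37°) = 0.5323 I₀.
I₃ = I₂ cos²(66° − 2°) = 0.5323 I₀ · cos²(64°) = 0.1023 I₀.
So 123 W/m² = 0.1023 I₀, giving I₀ = 123/0.1023 = 1202 W/m².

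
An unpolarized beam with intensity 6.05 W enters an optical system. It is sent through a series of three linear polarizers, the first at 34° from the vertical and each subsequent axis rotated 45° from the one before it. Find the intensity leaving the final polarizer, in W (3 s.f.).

Unpolarized light through the first polarizer → I₁ = 6.05 W/2 = 3.025 W, polarized at 34°.
I₂ = I₁ · cos²(45°) = 3.025 · 0.5 = 1.513 W.
I₃ = I₂ · cos²(45°) = 1.513 · 0.5 = 0.7563 W.

I ≈ 0.756 W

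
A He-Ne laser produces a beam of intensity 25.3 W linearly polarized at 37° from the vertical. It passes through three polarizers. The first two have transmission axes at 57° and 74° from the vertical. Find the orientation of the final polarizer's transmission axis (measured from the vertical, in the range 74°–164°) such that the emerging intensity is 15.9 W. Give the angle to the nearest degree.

I₁ = I₀ cos²(57° − 37°) = I₀ cos²(20°) = 0.883 I₀.
I₂ = I₁ cos²(74° − 57°) = 0.883 I₀ · cos²(17°) = 0.8075 I₀.
Target fraction: 15.9 / 25.3 W = 0.6285 of I₀.
Need I₃/I₀ = 0.6285, so cos²(θ − 74°) = 0.6285 / 0.8075 = 0.7782.
θ − 74° = arccos(√0.7782) = 28.1°, giving θ ≈ 74 + 28.1 = 102.1°.

θ ≈ 102°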